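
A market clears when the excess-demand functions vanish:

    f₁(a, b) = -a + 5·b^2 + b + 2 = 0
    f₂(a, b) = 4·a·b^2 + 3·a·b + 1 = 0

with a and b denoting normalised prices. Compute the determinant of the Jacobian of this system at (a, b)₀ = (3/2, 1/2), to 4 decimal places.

J = [[-1, 10·b + 1], [4·b^2 + 3·b, 8·a·b + 3·a]].
At the point, J = [[-1.0000, 6.0000], [2.5000, 10.5000]].
det J = -25.5000.

-25.5000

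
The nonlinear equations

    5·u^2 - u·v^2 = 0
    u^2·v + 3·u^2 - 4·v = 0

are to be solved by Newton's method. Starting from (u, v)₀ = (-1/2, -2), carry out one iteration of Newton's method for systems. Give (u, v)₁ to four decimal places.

(-0.6358, 0.2362)

At (-1/2, -2): F = (3.2500, 8.2500).
Jacobian J = [[10·u - v^2, -2·u·v], [2·u·v + 6·u, u^2 - 4]].
At the point, J = [[-9.0000, -2.0000], [-1.0000, -3.7500]] (det J = 31.7500).
Solving J·Δ = −F gives Δ = (-0.1358, 2.2362).
Then the next iterate is (u, v)₁ = (-0.6358, 0.2362).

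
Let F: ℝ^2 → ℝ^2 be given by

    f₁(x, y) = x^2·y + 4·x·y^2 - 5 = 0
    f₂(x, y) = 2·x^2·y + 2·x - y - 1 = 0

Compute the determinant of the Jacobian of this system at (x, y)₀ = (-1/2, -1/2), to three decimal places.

-7.500

J = [[2·x·y + 4·y^2, x^2 + 8·x·y], [4·x·y + 2, 2·x^2 - 1]].
At the point, J = [[1.500, 2.250], [3.000, -0.500]].
det J = -7.500.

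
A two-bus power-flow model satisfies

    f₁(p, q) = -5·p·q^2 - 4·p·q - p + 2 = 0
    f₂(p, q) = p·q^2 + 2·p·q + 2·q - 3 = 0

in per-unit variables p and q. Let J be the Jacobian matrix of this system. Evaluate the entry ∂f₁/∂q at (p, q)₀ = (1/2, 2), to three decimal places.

-12.000

∂f₁/∂q = -10·p·q - 4·p.
At (1/2, 2) this is -12.000.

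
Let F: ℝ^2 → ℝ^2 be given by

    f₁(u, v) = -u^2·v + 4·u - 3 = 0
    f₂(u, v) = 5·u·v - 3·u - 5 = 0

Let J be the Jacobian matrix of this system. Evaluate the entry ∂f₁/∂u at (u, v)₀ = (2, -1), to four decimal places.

8.0000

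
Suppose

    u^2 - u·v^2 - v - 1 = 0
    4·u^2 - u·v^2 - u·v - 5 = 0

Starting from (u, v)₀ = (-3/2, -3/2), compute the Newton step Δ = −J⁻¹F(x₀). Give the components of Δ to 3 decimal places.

At (-3/2, -3/2): F = (6.125, 5.125).
Jacobian J = [[2·u - v^2, -2·u·v - 1], [8·u - v^2 - v, -2·u·v - u]].
At the point, J = [[-5.250, -5.500], [-12.750, -3.000]] (det J = -54.375).
Solving J·Δ = −F gives Δ = (0.180, 0.941).

(0.180, 0.941)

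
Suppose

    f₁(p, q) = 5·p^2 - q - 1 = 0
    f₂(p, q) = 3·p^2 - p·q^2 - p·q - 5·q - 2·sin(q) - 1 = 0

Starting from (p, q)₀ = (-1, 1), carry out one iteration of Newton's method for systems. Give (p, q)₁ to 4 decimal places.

At (-1, 1): F = (3.0000, -2.682942).
Jacobian J = [[10·p, -1], [6·p - q^2 - q, -2·p·q - p - 2·cos(q) - 5]].
At the point, J = [[-10.0000, -1.0000], [-8.0000, -3.080605]] (det J = 22.806046).
Solving J·Δ = −F gives Δ = (0.5229, -2.2288).
Then the next iterate is (p, q)₁ = (-0.4771, -1.2288).

(-0.4771, -1.2288)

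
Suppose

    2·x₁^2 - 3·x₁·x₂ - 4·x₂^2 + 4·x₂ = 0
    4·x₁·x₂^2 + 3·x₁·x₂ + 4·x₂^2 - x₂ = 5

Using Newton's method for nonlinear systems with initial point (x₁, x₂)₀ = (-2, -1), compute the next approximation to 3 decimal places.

(-0.696, -0.304)

At (-2, -1): F = (-6.000, -2.000).
Jacobian J = [[4·x₁ - 3·x₂, -3·x₁ - 8·x₂ + 4], [4·x₂^2 + 3·x₂, 8·x₁·x₂ + 3·x₁ + 8·x₂ - 1]].
At the point, J = [[-5.000, 18.000], [1.000, 1.000]] (det J = -23.000).
Solving J·Δ = −F gives Δ = (1.304, 0.696).
Then the next iterate is (x₁, x₂)₁ = (-0.696, -0.304).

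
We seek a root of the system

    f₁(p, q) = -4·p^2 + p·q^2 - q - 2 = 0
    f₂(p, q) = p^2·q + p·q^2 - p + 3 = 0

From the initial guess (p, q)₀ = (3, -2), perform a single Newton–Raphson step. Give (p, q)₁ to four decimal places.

(2.8947, -3.6842)

At (3, -2): F = (-24.0000, -6.0000).
Jacobian J = [[-8·p + q^2, 2·p·q - 1], [2·p·q + q^2 - 1, p^2 + 2·p·q]].
At the point, J = [[-20.0000, -13.0000], [-9.0000, -3.0000]] (det J = -57.0000).
Solving J·Δ = −F gives Δ = (-0.1053, -1.6842).
Then the next iterate is (p, q)₁ = (2.8947, -3.6842).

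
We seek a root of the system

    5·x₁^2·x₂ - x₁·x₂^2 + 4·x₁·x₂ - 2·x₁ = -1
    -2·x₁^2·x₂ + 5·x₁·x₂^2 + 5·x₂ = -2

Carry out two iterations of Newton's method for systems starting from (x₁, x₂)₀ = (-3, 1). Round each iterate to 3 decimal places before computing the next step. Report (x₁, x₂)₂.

(-0.501, 1.374)

At (-3, 1): F = (43.000, -26.000).
Jacobian J = [[10·x₁·x₂ - x₂^2 + 4·x₂ - 2, 5·x₁^2 - 2·x₁·x₂ + 4·x₁], [-4·x₁·x₂ + 5·x₂^2, -2·x₁^2 + 10·x₁·x₂ + 5]].
At the point, J = [[-29.000, 39.000], [17.000, -43.000]] (det J = 584.000).
Solving J·Δ = −F gives Δ = (1.430, -0.039).
Then the next iterate is (x₁, x₂)₁ = (-1.570, 0.961).
Round to (-1.570, 0.961) and repeat: F = (11.39869, -5.18218), J = [[-14.16722, 9.06204], [10.65268, -15.01750]].
Δ = (1.069, 0.413), so (x₁, x₂)₂ = (-0.501, 1.374).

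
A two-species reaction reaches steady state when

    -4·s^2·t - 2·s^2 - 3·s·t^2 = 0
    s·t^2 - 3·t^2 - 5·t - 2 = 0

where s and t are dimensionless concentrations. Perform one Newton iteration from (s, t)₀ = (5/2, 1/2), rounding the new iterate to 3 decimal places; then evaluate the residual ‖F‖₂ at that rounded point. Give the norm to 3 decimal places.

At (5/2, 1/2): F = (-26.875, -4.625).
Jacobian J = [[-8·s·t - 4·s - 3·t^2, -4·s^2 - 6·s·t], [t^2, 2·s·t - 6·t - 5]].
At the point, J = [[-20.750, -32.500], [0.250, -5.500]] (det J = 122.250).
Solving J·Δ = −F gives Δ = (0.020, -0.840).
Then the next iterate is (s, t)₁ = (2.520, -0.340).
Re-evaluating at (2.520, -0.340): F = (-4.93819, -0.35549), so ‖F‖₂ = 4.951.

4.951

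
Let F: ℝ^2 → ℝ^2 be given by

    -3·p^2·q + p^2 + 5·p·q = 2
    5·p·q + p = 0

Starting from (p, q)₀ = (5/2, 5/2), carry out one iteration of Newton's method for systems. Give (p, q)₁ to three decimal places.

(2.915, -0.648)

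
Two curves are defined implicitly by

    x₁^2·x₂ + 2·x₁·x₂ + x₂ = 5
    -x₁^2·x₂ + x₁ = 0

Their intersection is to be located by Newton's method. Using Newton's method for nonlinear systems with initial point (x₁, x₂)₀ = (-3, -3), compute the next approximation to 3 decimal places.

At (-3, -3): F = (-17.000, 24.000).
Jacobian J = [[2·x₁·x₂ + 2·x₂, x₁^2 + 2·x₁ + 1], [-2·x₁·x₂ + 1, -x₁^2]].
At the point, J = [[12.000, 4.000], [-17.000, -9.000]] (det J = -40.000).
Solving J·Δ = −F gives Δ = (1.425, -0.025).
Then the next iterate is (x₁, x₂)₁ = (-1.575, -3.025).

(-1.575, -3.025)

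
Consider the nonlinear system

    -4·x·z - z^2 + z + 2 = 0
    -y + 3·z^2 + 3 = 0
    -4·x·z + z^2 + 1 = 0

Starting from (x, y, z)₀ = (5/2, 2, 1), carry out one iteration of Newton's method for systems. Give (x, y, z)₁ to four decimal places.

(0.5000, 6.0000, 1.0000)

At (5/2, 2, 1): F = (-8.0000, 4.0000, -8.0000).
Jacobian J = [[-4·z, 0, -4·x - 2·z + 1], [0, -1, 6·z], [-4·z, 0, -4·x + 2·z]].
At the point, J = [[-4.0000, 0.0000, -11.0000], [0.0000, -1.0000, 6.0000], [-4.0000, 0.0000, -8.0000]] (det J = 12.0000).
Solving J·Δ = −F gives Δ = (-2.0000, 4.0000, 0.0000).
Then the next iterate is (x, y, z)₁ = (0.5000, 6.0000, 1.0000).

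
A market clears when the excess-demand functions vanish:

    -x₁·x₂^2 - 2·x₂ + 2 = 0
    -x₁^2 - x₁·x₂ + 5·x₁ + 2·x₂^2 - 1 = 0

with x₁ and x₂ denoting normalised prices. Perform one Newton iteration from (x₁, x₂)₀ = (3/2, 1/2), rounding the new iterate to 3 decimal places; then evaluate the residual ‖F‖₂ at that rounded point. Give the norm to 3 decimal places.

At (3/2, 1/2): F = (0.625, 4.000).
Jacobian J = [[-x₂^2, -2·x₁·x₂ - 2], [-2·x₁ - x₂ + 5, -x₁ + 4·x₂]].
At the point, J = [[-0.250, -3.500], [1.500, 0.500]] (det J = 5.125).
Solving J·Δ = −F gives Δ = (-2.793, 0.378).
Then the next iterate is (x₁, x₂)₁ = (-1.293, 0.878).
Re-evaluating at (-1.293, 0.878): F = (1.24075, -6.45983), so ‖F‖₂ = 6.578.

6.578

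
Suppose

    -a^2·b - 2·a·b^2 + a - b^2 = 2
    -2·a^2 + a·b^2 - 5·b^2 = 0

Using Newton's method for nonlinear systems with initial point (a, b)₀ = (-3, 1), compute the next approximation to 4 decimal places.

At (-3, 1): F = (-9.0000, -26.0000).
Jacobian J = [[-2·a·b - 2·b^2 + 1, -a^2 - 4·a·b - 2·b], [-4·a + b^2, 2·a·b - 10·b]].
At the point, J = [[5.0000, 1.0000], [13.0000, -16.0000]] (det J = -93.0000).
Solving J·Δ = −F gives Δ = (1.8280, -0.1398).
Then the next iterate is (a, b)₁ = (-1.1720, 0.8602).

(-1.1720, 0.8602)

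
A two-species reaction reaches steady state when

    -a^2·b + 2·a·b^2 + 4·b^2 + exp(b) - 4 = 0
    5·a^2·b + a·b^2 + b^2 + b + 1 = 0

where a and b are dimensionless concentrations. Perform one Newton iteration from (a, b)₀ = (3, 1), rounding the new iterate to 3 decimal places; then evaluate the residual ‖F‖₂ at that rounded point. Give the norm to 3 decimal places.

15.452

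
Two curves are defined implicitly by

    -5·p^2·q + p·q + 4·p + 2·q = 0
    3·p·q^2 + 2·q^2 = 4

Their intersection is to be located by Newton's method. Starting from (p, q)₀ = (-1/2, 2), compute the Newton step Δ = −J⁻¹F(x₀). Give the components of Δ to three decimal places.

At (-1/2, 2): F = (-1.500, -2.000).
Jacobian J = [[-10·p·q + q + 4, -5·p^2 + p + 2], [3·q^2, 6·p·q + 4·q]].
At the point, J = [[16.000, 0.250], [12.000, 2.000]] (det J = 29.000).
Solving J·Δ = −F gives Δ = (0.086, 0.483).

(0.086, 0.483)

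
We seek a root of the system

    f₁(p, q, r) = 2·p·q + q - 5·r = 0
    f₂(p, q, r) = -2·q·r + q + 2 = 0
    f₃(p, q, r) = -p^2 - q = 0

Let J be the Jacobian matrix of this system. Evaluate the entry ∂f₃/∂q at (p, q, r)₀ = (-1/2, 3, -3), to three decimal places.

∂f₃/∂q = -1.
At (-1/2, 3, -3) this is -1.000.

-1.000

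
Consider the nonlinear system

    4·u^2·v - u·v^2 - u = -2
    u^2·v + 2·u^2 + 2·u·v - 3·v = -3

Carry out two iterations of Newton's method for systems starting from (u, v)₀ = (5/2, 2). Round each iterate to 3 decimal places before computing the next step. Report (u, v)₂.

At (5/2, 2): F = (39.500, 32.000).
Jacobian J = [[8·u·v - v^2 - 1, 4·u^2 - 2·u·v], [2·u·v + 4·u + 2·v, u^2 + 2·u - 3]].
At the point, J = [[35.000, 15.000], [24.000, 8.250]] (det J = -71.250).
Solving J·Δ = −F gives Δ = (-2.163, 2.414).
Then the next iterate is (u, v)₁ = (0.337, 4.414).
Round to (0.337, 4.414) and repeat: F = (-2.89773, -6.53853), J = [[-8.58325, -2.52076], [13.15104, -2.21243]].
Δ = (0.193, -1.807), so (u, v)₂ = (0.530, 2.607).

(0.530, 2.607)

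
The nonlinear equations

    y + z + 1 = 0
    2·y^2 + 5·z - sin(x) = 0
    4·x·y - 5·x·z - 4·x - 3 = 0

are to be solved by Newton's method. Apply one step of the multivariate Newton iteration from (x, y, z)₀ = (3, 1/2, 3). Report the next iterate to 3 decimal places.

(-3.276, -3.951, 2.951)

At (3, 1/2, 3): F = (4.500, 15.35888, -54.000).
Jacobian J = [[0, 1, 1], [-cos(x), 4·y, 5], [4·y - 5·z - 4, 4·x, -5·x]].
At the point, J = [[0.000, 1.000, 1.000], [0.98999, 2.000, 5.000], [-17.000, 12.000, -15.000]] (det J = -24.27020).
Solving J·Δ = −F gives Δ = (-6.276, -4.451, -0.049).
Then the next iterate is (x, y, z)₁ = (-3.276, -3.951, 2.951).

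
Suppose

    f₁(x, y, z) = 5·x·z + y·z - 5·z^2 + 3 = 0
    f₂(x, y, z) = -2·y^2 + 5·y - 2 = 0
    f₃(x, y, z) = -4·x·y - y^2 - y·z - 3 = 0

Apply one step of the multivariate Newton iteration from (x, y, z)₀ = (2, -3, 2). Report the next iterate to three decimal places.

At (2, -3, 2): F = (-3.000, -35.000, 18.000).
Jacobian J = [[5·z, z, 5·x + y - 10·z], [0, -4·y + 5, 0], [-4·y, -4·x - 2·y - z, -y]].
At the point, J = [[10.000, 2.000, -13.000], [0.000, 17.000, 0.000], [12.000, -4.000, 3.000]] (det J = 3162.000).
Solving J·Δ = −F gives Δ = (-0.701, 2.059, -0.453).
Then the next iterate is (x, y, z)₁ = (1.299, -0.941, 1.547).

(1.299, -0.941, 1.547)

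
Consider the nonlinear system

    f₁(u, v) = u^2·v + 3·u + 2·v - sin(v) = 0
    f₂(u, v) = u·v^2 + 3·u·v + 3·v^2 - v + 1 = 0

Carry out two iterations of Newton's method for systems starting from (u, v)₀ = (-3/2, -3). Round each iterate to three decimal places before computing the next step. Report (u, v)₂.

At (-3/2, -3): F = (-17.10888, 31.000).
Jacobian J = [[2·u·v + 3, u^2 - cos(v) + 2], [v^2 + 3·v, 2·u·v + 3·u + 6·v - 1]].
At the point, J = [[12.000, 5.23999], [0.000, -14.500]] (det J = -174.000).
Solving J·Δ = −F gives Δ = (0.492, 2.138).
Then the next iterate is (u, v)₁ = (-1.008, -0.862).
Round to (-1.008, -0.862) and repeat: F = (-4.86470, 5.94883), J = [[4.73779, 2.36514], [-1.84296, -7.45821]].
Δ = (0.717, 0.620), so (u, v)₂ = (-0.291, -0.242).

(-0.291, -0.242)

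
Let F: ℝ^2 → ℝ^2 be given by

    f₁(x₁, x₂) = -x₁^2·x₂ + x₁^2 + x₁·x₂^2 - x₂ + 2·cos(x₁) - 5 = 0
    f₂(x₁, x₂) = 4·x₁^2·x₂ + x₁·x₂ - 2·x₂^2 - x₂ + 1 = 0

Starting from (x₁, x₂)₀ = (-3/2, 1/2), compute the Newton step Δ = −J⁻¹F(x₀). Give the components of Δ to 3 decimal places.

(-0.128, -0.990)

At (-3/2, 1/2): F = (-4.60853, 3.750).
Jacobian J = [[-2·x₁·x₂ + 2·x₁ + x₂^2 - 2·sin(x₁), -x₁^2 + 2·x₁·x₂ - 1], [8·x₁·x₂ + x₂, 4·x₁^2 + x₁ - 4·x₂ - 1]].
At the point, J = [[0.74499, -4.750], [-5.500, 4.500]] (det J = -22.77255).
Solving J·Δ = −F gives Δ = (-0.128, -0.990).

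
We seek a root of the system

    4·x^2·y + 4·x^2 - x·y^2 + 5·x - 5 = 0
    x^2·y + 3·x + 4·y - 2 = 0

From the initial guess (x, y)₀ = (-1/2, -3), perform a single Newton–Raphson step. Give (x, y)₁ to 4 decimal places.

At (-1/2, -3): F = (-5.0000, -16.2500).
Jacobian J = [[8·x·y + 8·x - y^2 + 5, 4·x^2 - 2·x·y], [2·x·y + 3, x^2 + 4]].
At the point, J = [[4.0000, -2.0000], [6.0000, 4.2500]] (det J = 29.0000).
Solving J·Δ = −F gives Δ = (1.8534, 1.2069).
Then the next iterate is (x, y)₁ = (1.3534, -1.7931).

(1.3534, -1.7931)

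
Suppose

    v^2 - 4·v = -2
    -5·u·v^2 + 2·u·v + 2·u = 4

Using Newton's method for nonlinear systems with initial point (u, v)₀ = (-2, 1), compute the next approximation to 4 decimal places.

(-12.0000, 0.5000)

At (-2, 1): F = (-1.0000, -2.0000).
Jacobian J = [[0, 2·v - 4], [-5·v^2 + 2·v + 2, -10·u·v + 2·u]].
At the point, J = [[0.0000, -2.0000], [-1.0000, 16.0000]] (det J = -2.0000).
Solving J·Δ = −F gives Δ = (-10.0000, -0.5000).
Then the next iterate is (u, v)₁ = (-12.0000, 0.5000).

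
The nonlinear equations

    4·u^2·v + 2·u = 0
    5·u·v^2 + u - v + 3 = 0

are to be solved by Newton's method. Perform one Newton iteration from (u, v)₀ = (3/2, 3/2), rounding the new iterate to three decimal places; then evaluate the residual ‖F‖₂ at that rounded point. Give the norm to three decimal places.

At (3/2, 3/2): F = (16.500, 19.875).
Jacobian J = [[8·u·v + 2, 4·u^2], [5·v^2 + 1, 10·u·v - 1]].
At the point, J = [[20.000, 9.000], [12.250, 21.500]] (det J = 319.750).
Solving J·Δ = −F gives Δ = (-0.550, -0.611).
Then the next iterate is (u, v)₁ = (0.950, 0.889).
Re-evaluating at (0.950, 0.889): F = (5.10929, 6.81502), so ‖F‖₂ = 8.518.

8.518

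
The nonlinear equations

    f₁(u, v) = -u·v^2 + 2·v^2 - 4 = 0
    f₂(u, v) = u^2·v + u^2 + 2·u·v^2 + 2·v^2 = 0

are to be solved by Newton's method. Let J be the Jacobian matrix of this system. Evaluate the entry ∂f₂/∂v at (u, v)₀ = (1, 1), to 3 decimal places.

9.000

∂f₂/∂v = u^2 + 4·u·v + 4·v.
At (1, 1) this is 9.000.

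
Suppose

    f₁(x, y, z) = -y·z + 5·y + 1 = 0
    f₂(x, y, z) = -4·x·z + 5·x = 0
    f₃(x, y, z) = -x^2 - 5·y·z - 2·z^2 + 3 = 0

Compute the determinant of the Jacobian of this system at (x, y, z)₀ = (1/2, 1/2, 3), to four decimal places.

-251.5000

J = [[0, -z + 5, -y], [-4·z + 5, 0, -4·x], [-2·x, -5·z, -5·y - 4·z]].
At the point, J = [[0.0000, 2.0000, -0.5000], [-7.0000, 0.0000, -2.0000], [-1.0000, -15.0000, -14.5000]].
det J = -251.5000.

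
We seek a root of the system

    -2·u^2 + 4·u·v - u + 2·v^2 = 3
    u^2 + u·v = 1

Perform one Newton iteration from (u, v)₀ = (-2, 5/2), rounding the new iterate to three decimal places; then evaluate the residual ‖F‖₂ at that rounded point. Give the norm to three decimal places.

At (-2, 5/2): F = (-16.500, -2.000).
Jacobian J = [[-4·u + 4·v - 1, 4·u + 4·v], [2·u + v, u]].
At the point, J = [[17.000, 2.000], [-1.500, -2.000]] (det J = -31.000).
Solving J·Δ = −F gives Δ = (1.194, -1.895).
Then the next iterate is (u, v)₁ = (-0.806, 0.605).
Re-evaluating at (-0.806, 0.605): F = (-4.71174, -0.83799), so ‖F‖₂ = 4.786.

4.786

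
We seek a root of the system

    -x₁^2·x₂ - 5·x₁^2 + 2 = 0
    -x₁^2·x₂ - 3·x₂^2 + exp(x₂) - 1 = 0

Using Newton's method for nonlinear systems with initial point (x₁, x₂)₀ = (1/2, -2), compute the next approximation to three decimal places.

(0.835, -1.016)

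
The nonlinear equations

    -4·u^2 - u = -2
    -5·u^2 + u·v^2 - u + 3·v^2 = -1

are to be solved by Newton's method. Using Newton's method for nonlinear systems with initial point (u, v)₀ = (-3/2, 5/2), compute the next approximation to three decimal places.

(-1.000, 1.067)

At (-3/2, 5/2): F = (-5.500, 0.625).
Jacobian J = [[-8·u - 1, 0], [-10·u + v^2 - 1, 2·u·v + 6·v]].
At the point, J = [[11.000, 0.000], [20.250, 7.500]] (det J = 82.500).
Solving J·Δ = −F gives Δ = (0.500, -1.433).
Then the next iterate is (u, v)₁ = (-1.000, 1.067).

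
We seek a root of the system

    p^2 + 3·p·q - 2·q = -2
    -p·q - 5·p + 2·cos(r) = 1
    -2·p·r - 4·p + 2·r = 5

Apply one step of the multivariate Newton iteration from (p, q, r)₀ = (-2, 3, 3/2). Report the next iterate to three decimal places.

At (-2, 3, 3/2): F = (-18.000, 15.14147, 12.000).
Jacobian J = [[2·p + 3·q, 3·p - 2, 0], [-q - 5, -p, -2·sin(r)], [-2·r - 4, 0, -2·p + 2]].
At the point, J = [[5.000, -8.000, 0.000], [-8.000, 2.000, -1.99499], [-7.000, 0.000, 6.000]] (det J = -435.71944).
Solving J·Δ = −F gives Δ = (1.612, -1.243, -0.120).
Then the next iterate is (p, q, r)₁ = (-0.388, 1.757, 1.380).

(-0.388, 1.757, 1.380)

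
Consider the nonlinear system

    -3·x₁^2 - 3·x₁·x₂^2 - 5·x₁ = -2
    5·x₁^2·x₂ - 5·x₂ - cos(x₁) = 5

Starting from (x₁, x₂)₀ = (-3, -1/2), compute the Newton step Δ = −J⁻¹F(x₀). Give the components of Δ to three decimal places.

(0.843, 0.287)

At (-3, -1/2): F = (-7.750, -24.01001).
Jacobian J = [[-6·x₁ - 3·x₂^2 - 5, -6·x₁·x₂], [10·x₁·x₂ + sin(x₁), 5·x₁^2 - 5]].
At the point, J = [[12.250, -9.000], [14.85888, 40.000]] (det J = 623.72992).
Solving J·Δ = −F gives Δ = (0.843, 0.287).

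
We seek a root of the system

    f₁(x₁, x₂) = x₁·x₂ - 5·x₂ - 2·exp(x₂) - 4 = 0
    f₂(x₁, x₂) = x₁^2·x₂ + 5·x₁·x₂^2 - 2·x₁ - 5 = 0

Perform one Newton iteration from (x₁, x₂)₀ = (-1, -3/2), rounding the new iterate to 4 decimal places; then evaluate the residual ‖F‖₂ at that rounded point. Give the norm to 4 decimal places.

At (-1, -3/2): F = (4.553740, -15.7500).
Jacobian J = [[x₂, x₁ - 2·exp(x₂) - 5], [2·x₁·x₂ + 5·x₂^2 - 2, x₁^2 + 10·x₁·x₂]].
At the point, J = [[-1.5000, -6.446260], [12.2500, 16.0000]] (det J = 54.966689).
Solving J·Δ = −F gives Δ = (0.5216, 0.5851).
Then the next iterate is (x₁, x₂)₁ = (-0.4784, -0.9149).
Re-evaluating at (-0.4784, -0.9149): F = (0.211075, -6.254795), so ‖F‖₂ = 6.2584.

6.2584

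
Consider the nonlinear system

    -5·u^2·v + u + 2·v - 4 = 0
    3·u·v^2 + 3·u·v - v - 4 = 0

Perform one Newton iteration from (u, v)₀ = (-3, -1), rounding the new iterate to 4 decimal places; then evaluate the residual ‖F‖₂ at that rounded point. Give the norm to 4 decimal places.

At (-3, -1): F = (36.0000, -3.0000).
Jacobian J = [[-10·u·v + 1, -5·u^2 + 2], [3·v^2 + 3·v, 6·u·v + 3·u - 1]].
At the point, J = [[-29.0000, -43.0000], [0.0000, 8.0000]] (det J = -232.0000).
Solving J·Δ = −F gives Δ = (0.6853, 0.3750).
Then the next iterate is (u, v)₁ = (-2.3147, -0.6250).
Re-evaluating at (-2.3147, -0.6250): F = (9.178538, -1.747477), so ‖F‖₂ = 9.3434.

9.3434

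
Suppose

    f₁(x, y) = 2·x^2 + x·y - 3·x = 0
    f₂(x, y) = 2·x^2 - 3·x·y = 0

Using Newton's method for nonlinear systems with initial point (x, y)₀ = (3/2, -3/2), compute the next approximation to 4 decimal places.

(1.2000, 0.3000)

At (3/2, -3/2): F = (-2.2500, 11.2500).
Jacobian J = [[4·x + y - 3, x], [4·x - 3·y, -3·x]].
At the point, J = [[1.5000, 1.5000], [10.5000, -4.5000]] (det J = -22.5000).
Solving J·Δ = −F gives Δ = (-0.3000, 1.8000).
Then the next iterate is (x, y)₁ = (1.2000, 0.3000).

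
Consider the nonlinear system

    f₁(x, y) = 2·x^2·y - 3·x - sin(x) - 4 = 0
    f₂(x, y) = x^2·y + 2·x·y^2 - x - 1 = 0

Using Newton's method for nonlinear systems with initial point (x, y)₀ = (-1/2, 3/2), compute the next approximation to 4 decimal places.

At (-1/2, 3/2): F = (-1.270574, -2.3750).
Jacobian J = [[4·x·y - cos(x) - 3, 2·x^2], [2·x·y + 2·y^2 - 1, x^2 + 4·x·y]].
At the point, J = [[-6.877583, 0.5000], [2.0000, -2.7500]] (det J = 17.913352).
Solving J·Δ = −F gives Δ = (-0.2613, -1.0537).
Then the next iterate is (x, y)₁ = (-0.7613, 0.4463).

(-0.7613, 0.4463)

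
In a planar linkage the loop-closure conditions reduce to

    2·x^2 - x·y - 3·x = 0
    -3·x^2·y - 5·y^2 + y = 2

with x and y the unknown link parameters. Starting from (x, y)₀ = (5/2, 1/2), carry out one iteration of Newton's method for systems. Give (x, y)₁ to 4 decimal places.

At (5/2, 1/2): F = (3.7500, -12.1250).
Jacobian J = [[4·x - y - 3, -x], [-6·x·y, -3·x^2 - 10·y + 1]].
At the point, J = [[6.5000, -2.5000], [-7.5000, -22.7500]] (det J = -166.6250).
Solving J·Δ = −F gives Δ = (-0.6939, -0.3042).
Then the next iterate is (x, y)₁ = (1.8061, 0.1958).

(1.8061, 0.1958)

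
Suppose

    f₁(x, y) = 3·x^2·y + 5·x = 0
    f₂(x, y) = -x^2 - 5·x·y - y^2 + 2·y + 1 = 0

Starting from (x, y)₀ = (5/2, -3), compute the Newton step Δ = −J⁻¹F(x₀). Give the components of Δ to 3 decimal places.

(-16.875, -33.667)

At (5/2, -3): F = (-43.750, 17.250).
Jacobian J = [[6·x·y + 5, 3·x^2], [-2·x - 5·y, -5·x - 2·y + 2]].
At the point, J = [[-40.000, 18.750], [10.000, -4.500]] (det J = -7.500).
Solving J·Δ = −F gives Δ = (-16.875, -33.667).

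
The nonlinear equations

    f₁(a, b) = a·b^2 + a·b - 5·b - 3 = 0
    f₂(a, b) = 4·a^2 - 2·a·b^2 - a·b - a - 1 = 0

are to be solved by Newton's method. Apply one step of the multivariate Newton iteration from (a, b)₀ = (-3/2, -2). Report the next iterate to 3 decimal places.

(-2.574, 1.705)

At (-3/2, -2): F = (4.000, 18.500).
Jacobian J = [[b^2 + b, 2·a·b + a - 5], [8·a - 2·b^2 - b - 1, -4·a·b - a]].
At the point, J = [[2.000, -0.500], [-19.000, -10.500]] (det J = -30.500).
Solving J·Δ = −F gives Δ = (-1.074, 3.705).
Then the next iterate is (a, b)₁ = (-2.574, 1.705).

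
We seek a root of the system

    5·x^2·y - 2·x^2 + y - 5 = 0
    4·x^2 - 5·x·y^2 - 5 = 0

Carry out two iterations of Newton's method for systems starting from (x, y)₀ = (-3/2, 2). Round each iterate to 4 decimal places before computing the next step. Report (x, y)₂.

(-0.1042, 1.7936)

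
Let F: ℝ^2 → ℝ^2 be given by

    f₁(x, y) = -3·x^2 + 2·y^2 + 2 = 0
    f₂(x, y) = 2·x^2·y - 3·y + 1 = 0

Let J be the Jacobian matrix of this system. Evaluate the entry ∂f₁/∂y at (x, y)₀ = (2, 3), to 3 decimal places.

12.000

∂f₁/∂y = 4·y.
At (2, 3) this is 12.000.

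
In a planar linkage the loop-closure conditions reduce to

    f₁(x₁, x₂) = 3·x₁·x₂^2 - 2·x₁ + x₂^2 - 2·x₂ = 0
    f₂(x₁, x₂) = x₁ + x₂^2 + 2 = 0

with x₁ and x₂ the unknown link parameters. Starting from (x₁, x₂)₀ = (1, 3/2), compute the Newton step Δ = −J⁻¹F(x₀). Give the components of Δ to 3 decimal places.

(9.529, -4.926)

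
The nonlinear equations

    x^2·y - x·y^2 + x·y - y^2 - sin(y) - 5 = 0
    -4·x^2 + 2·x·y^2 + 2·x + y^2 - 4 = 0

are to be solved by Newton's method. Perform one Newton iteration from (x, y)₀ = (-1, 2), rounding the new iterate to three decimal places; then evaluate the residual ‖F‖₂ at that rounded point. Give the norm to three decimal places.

468.742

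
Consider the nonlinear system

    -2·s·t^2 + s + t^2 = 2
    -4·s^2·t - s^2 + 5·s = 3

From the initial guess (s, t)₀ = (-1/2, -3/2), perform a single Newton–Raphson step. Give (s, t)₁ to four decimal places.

(7.3571, -5.7500)

At (-1/2, -3/2): F = (2.0000, -4.2500).
Jacobian J = [[-2·t^2 + 1, -4·s·t + 2·t], [-8·s·t - 2·s + 5, -4·s^2]].
At the point, J = [[-3.5000, -6.0000], [0.0000, -1.0000]] (det J = 3.5000).
Solving J·Δ = −F gives Δ = (7.8571, -4.2500).
Then the next iterate is (s, t)₁ = (7.3571, -5.7500).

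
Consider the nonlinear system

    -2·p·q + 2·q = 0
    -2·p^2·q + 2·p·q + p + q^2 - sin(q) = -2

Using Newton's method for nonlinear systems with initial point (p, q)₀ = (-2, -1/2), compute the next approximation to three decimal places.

At (-2, -1/2): F = (-3.000, 6.72943).
Jacobian J = [[-2·q, -2·p + 2], [-4·p·q + 2·q + 1, -2·p^2 + 2·p + 2·q - cos(q)]].
At the point, J = [[1.000, 6.000], [-4.000, -13.87758]] (det J = 10.12242).
Solving J·Δ = −F gives Δ = (-0.124, 0.521).
Then the next iterate is (p, q)₁ = (-2.124, 0.021).

(-2.124, 0.021)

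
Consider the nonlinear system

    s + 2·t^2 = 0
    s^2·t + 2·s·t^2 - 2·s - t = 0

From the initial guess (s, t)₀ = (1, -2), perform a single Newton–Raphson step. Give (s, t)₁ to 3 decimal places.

At (1, -2): F = (9.000, 6.000).
Jacobian J = [[1, 4·t], [2·s·t + 2·t^2 - 2, s^2 + 4·s·t - 1]].
At the point, J = [[1.000, -8.000], [2.000, -8.000]] (det J = 8.000).
Solving J·Δ = −F gives Δ = (3.000, 1.500).
Then the next iterate is (s, t)₁ = (4.000, -0.500).

(4.000, -0.500)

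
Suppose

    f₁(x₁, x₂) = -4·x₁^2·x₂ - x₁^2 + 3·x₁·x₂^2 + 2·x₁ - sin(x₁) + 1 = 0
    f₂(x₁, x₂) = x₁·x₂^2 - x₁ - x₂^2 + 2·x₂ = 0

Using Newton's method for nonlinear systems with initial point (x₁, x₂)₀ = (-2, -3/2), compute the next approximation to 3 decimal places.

(-1.474, -0.855)

At (-2, -3/2): F = (4.40930, -7.750).
Jacobian J = [[-8·x₁·x₂ - 2·x₁ + 3·x₂^2 - cos(x₁) + 2, -4·x₁^2 + 6·x₁·x₂], [x₂^2 - 1, 2·x₁·x₂ - 2·x₂ + 2]].
At the point, J = [[-10.83385, 2.000], [1.250, 11.000]] (det J = -121.67238).
Solving J·Δ = −F gives Δ = (0.526, 0.645).
Then the next iterate is (x₁, x₂)₁ = (-1.474, -0.855).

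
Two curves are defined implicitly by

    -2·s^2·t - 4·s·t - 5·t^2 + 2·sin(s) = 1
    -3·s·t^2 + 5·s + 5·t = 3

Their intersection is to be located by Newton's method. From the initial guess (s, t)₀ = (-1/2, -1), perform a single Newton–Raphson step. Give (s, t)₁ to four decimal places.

At (-1/2, -1): F = (-8.458851, -9.0000).
Jacobian J = [[-4·s·t - 4·t + 2·cos(s), -2·s^2 - 4·s - 10·t], [-3·t^2 + 5, -6·s·t + 5]].
At the point, J = [[3.755165, 11.5000], [2.0000, 2.0000]] (det J = -15.489670).
Solving J·Δ = −F gives Δ = (5.5897, -1.0897).
Then the next iterate is (s, t)₁ = (5.0897, -2.0897).

(5.0897, -2.0897)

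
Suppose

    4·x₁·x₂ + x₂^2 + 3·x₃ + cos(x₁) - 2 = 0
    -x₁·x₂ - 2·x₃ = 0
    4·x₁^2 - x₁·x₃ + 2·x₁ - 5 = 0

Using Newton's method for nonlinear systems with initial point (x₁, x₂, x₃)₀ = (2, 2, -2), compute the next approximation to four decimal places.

(1.2212, 1.0669, -0.2881)

At (2, 2, -2): F = (11.583853, 0.0000, 19.0000).
Jacobian J = [[4·x₂ - sin(x₁), 4·x₁ + 2·x₂, 3], [-x₂, -x₁, -2], [8·x₁ - x₃ + 2, 0, -x₁]].
At the point, J = [[7.090703, 12.0000, 3.0000], [-2.0000, -2.0000, -2.0000], [20.0000, 0.0000, -2.0000]] (det J = -379.637190).
Solving J·Δ = −F gives Δ = (-0.7788, -0.9331, 1.7119).
Then the next iterate is (x₁, x₂, x₃)₁ = (1.2212, 1.0669, -0.2881).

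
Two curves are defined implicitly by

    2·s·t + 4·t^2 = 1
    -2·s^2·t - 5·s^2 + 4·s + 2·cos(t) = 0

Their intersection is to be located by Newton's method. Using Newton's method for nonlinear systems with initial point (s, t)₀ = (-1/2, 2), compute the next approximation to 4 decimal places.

(-0.2744, 1.0732)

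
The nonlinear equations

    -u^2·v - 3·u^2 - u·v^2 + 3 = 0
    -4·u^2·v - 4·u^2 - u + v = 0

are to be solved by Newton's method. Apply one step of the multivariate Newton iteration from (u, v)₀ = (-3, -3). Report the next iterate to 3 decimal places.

(-2.113, -2.185)

At (-3, -3): F = (30.000, 72.000).
Jacobian J = [[-2·u·v - 6·u - v^2, -u^2 - 2·u·v], [-8·u·v - 8·u - 1, -4·u^2 + 1]].
At the point, J = [[-9.000, -27.000], [-49.000, -35.000]] (det J = -1008.000).
Solving J·Δ = −F gives Δ = (0.887, 0.815).
Then the next iterate is (u, v)₁ = (-2.113, -2.185).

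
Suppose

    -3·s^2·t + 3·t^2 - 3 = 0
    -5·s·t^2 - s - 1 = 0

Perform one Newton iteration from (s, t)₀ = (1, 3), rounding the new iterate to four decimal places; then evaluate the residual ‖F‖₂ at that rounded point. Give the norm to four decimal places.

At (1, 3): F = (15.0000, -47.0000).
Jacobian J = [[-6·s·t, -3·s^2 + 6·t], [-5·t^2 - 1, -10·s·t]].
At the point, J = [[-18.0000, 15.0000], [-46.0000, -30.0000]] (det J = 1230.0000).
Solving J·Δ = −F gives Δ = (-0.2073, -1.2488).
Then the next iterate is (s, t)₁ = (0.7927, 1.7512).
Re-evaluating at (0.7927, 1.7512): F = (2.898882, -13.947571), so ‖F‖₂ = 14.2456.

14.2456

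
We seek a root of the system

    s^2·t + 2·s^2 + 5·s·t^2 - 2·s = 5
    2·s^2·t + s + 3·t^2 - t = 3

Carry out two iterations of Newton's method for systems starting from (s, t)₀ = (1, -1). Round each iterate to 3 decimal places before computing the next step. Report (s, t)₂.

(1.086, -1.056)

At (1, -1): F = (-1.000, 0.000).
Jacobian J = [[2·s·t + 4·s + 5·t^2 - 2, s^2 + 10·s·t], [4·s·t + 1, 2·s^2 + 6·t - 1]].
At the point, J = [[5.000, -9.000], [-3.000, -5.000]] (det J = -52.000).
Solving J·Δ = −F gives Δ = (0.096, -0.058).
Then the next iterate is (s, t)₁ = (1.096, -1.058).
Round to (1.096, -1.058) and repeat: F = (0.07366, -0.02968), J = [[5.66168, -10.39446], [-3.63827, -4.94557]].
Δ = (-0.010, 0.002), so (s, t)₂ = (1.086, -1.056).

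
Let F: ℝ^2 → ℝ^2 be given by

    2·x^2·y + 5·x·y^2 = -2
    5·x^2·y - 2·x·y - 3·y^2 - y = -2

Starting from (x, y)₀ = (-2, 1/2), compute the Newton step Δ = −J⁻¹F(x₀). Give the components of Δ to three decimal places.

(1.240, 0.045)

At (-2, 1/2): F = (3.500, 12.750).
Jacobian J = [[4·x·y + 5·y^2, 2·x^2 + 10·x·y], [10·x·y - 2·y, 5·x^2 - 2·x - 6·y - 1]].
At the point, J = [[-2.750, -2.000], [-11.000, 20.000]] (det J = -77.000).
Solving J·Δ = −F gives Δ = (1.240, 0.045).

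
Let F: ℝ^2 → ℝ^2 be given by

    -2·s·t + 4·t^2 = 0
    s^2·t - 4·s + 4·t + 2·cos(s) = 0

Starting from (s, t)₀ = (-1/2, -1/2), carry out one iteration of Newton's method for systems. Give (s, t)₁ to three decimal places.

At (-1/2, -1/2): F = (0.500, 1.63017).
Jacobian J = [[-2·t, -2·s + 8·t], [2·s·t - 2·sin(s) - 4, s^2 + 4]].
At the point, J = [[1.000, -3.000], [-2.54115, 4.250]] (det J = -3.37345).
Solving J·Δ = −F gives Δ = (2.080, 0.860).
Then the next iterate is (s, t)₁ = (1.580, 0.360).

(1.580, 0.360)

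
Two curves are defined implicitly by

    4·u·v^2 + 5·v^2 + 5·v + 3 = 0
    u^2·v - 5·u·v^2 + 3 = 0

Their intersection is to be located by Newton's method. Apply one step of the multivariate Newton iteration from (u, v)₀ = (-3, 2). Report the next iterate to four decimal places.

(-5.2500, -0.2174)

At (-3, 2): F = (-15.0000, 81.0000).
Jacobian J = [[4·v^2, 8·u·v + 10·v + 5], [2·u·v - 5·v^2, u^2 - 10·u·v]].
At the point, J = [[16.0000, -23.0000], [-32.0000, 69.0000]] (det J = 368.0000).
Solving J·Δ = −F gives Δ = (-2.2500, -2.2174).
Then the next iterate is (u, v)₁ = (-5.2500, -0.2174).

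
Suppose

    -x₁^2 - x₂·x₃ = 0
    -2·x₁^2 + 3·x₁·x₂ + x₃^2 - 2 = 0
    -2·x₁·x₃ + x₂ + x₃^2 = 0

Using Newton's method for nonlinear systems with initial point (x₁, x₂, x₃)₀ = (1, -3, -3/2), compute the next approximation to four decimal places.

(0.4951, -1.0719, -0.9673)

At (1, -3, -3/2): F = (-5.5000, -10.7500, 2.2500).
Jacobian J = [[-2·x₁, -x₃, -x₂], [-4·x₁ + 3·x₂, 3·x₁, 2·x₃], [-2·x₃, 1, -2·x₁ + 2·x₃]].
At the point, J = [[-2.0000, 1.5000, 3.0000], [-13.0000, 3.0000, -3.0000], [3.0000, 1.0000, -5.0000]] (det J = -153.0000).
Solving J·Δ = −F gives Δ = (-0.5049, 1.9281, 0.5327).
Then the next iterate is (x₁, x₂, x₃)₁ = (0.4951, -1.0719, -0.9673).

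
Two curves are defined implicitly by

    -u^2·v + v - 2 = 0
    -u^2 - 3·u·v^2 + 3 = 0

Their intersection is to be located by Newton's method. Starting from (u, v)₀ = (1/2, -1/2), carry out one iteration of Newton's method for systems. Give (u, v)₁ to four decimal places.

(3.0909, 0.9394)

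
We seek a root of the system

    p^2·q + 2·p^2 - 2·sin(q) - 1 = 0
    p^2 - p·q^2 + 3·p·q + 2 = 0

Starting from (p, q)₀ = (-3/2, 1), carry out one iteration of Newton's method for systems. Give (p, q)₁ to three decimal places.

At (-3/2, 1): F = (4.06706, 1.250).
Jacobian J = [[2·p·q + 4·p, p^2 - 2·cos(q)], [2·p - q^2 + 3·q, -2·p·q + 3·p]].
At the point, J = [[-9.000, 1.16940], [-1.000, -1.500]] (det J = 14.66940).
Solving J·Δ = −F gives Δ = (0.516, 0.490).
Then the next iterate is (p, q)₁ = (-0.984, 1.490).

(-0.984, 1.490)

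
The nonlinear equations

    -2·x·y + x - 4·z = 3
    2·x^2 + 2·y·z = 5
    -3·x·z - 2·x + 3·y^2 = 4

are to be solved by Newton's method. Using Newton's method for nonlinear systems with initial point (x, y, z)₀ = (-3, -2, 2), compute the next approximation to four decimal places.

(-3.3421, 16.4079, 22.6842)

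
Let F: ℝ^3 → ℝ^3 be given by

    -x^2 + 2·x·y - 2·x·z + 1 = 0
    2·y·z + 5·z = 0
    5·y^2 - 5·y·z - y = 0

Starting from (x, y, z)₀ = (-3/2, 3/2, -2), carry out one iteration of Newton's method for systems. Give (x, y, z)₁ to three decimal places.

At (-3/2, 3/2, -2): F = (-11.750, -16.000, 24.750).
Jacobian J = [[-2·x + 2·y - 2·z, 2·x, -2·x], [0, 2·z, 2·y + 5], [0, 10·y - 5·z - 1, -5·y]].
At the point, J = [[10.000, -3.000, 3.000], [0.000, -4.000, 8.000], [0.000, 24.000, -7.500]] (det J = -1620.000).
Solving J·Δ = −F gives Δ = (0.503, -0.481, 1.759).
Then the next iterate is (x, y, z)₁ = (-0.997, 1.019, -0.241).

(-0.997, 1.019, -0.241)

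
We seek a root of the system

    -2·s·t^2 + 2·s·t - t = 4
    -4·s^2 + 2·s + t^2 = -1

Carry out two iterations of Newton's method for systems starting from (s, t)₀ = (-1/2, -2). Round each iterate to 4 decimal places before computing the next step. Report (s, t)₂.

(-0.5569, -1.1678)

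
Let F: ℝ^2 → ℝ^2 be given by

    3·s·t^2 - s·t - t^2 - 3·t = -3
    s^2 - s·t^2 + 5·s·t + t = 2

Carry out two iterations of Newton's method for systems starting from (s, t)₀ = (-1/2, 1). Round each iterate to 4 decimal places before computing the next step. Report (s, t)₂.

(0.3018, 0.8698)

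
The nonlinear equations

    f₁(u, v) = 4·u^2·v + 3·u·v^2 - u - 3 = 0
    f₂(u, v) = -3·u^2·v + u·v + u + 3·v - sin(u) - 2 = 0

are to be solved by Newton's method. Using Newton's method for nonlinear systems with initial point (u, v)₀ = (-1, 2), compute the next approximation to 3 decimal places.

(-0.774, 1.109)

At (-1, 2): F = (-6.000, -4.15853).
Jacobian J = [[8·u·v + 3·v^2 - 1, 4·u^2 + 6·u·v], [-6·u·v + v - cos(u) + 1, -3·u^2 + u + 3]].
At the point, J = [[-5.000, -8.000], [14.45970, -1.000]] (det J = 120.67758).
Solving J·Δ = −F gives Δ = (0.226, -0.891).
Then the next iterate is (u, v)₁ = (-0.774, 1.109).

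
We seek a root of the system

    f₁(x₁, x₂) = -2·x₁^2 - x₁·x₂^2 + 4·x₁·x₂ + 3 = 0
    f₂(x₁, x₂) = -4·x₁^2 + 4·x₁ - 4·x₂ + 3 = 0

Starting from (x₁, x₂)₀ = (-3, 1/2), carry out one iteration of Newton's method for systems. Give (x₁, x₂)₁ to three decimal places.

At (-3, 1/2): F = (-20.250, -47.000).
Jacobian J = [[-4·x₁ - x₂^2 + 4·x₂, -2·x₁·x₂ + 4·x₁], [-8·x₁ + 4, -4]].
At the point, J = [[13.750, -9.000], [28.000, -4.000]] (det J = 197.000).
Solving J·Δ = −F gives Δ = (1.736, 0.402).
Then the next iterate is (x₁, x₂)₁ = (-1.264, 0.902).

(-1.264, 0.902)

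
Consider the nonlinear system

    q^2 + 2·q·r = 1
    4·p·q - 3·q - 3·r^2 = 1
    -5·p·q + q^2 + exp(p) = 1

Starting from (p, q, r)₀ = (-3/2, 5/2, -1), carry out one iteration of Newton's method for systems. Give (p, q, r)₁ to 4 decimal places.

(-2.5034, -0.4233, 0.7040)

At (-3/2, 5/2, -1): F = (0.2500, -26.5000, 24.223130).
Jacobian J = [[0, 2·q + 2·r, 2·q], [4·q, 4·p - 3, -6·r], [-5·q + exp(p), -5·p + 2·q, 0]].
At the point, J = [[0.0000, 3.0000, 5.0000], [10.0000, -9.0000, 6.0000], [-12.276870, 12.5000, 0.0000]] (det J = -148.442800).
Solving J·Δ = −F gives Δ = (-1.0034, -2.9233, 1.7040).
Then the next iterate is (p, q, r)₁ = (-2.5034, -0.4233, 0.7040).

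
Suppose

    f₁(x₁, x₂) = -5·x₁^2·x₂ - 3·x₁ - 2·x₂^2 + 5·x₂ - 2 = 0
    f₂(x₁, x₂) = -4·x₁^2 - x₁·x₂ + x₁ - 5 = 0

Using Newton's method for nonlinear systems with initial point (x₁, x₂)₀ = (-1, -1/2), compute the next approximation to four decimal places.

(-0.2037, 2.4352)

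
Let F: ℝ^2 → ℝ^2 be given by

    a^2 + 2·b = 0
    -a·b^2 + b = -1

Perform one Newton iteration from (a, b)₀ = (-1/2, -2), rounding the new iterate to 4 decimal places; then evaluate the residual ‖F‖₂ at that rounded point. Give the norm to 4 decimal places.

At (-1/2, -2): F = (-3.7500, 1.0000).
Jacobian J = [[2·a, 2], [-b^2, -2·a·b + 1]].
At the point, J = [[-1.0000, 2.0000], [-4.0000, -1.0000]] (det J = 9.0000).
Solving J·Δ = −F gives Δ = (-0.1944, 1.7778).
Then the next iterate is (a, b)₁ = (-0.6944, -0.2222).
Re-evaluating at (-0.6944, -0.2222): F = (0.037791, 0.812085), so ‖F‖₂ = 0.8130.

0.8130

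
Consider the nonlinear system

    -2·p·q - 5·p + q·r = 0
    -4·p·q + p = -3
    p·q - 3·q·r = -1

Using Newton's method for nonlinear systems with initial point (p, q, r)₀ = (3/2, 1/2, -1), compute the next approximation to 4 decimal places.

(-0.1692, 1.0282, 2.1949)

At (3/2, 1/2, -1): F = (-9.5000, 1.5000, 3.2500).
Jacobian J = [[-2·q - 5, -2·p + r, q], [-4·q + 1, -4·p, 0], [q, p - 3·r, -3·q]].
At the point, J = [[-6.0000, -4.0000, 0.5000], [-1.0000, -6.0000, 0.0000], [0.5000, 4.5000, -1.5000]] (det J = -48.7500).
Solving J·Δ = −F gives Δ = (-1.6692, 0.5282, 3.1949).
Then the next iterate is (p, q, r)₁ = (-0.1692, 1.0282, 2.1949).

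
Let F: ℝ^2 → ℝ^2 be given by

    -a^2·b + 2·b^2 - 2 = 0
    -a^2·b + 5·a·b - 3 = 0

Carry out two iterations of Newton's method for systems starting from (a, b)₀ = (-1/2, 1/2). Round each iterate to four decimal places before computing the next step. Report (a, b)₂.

(0.5519, 0.9524)

At (-1/2, 1/2): F = (-1.6250, -4.3750).
Jacobian J = [[-2·a·b, -a^2 + 4·b], [-2·a·b + 5·b, -a^2 + 5·a]].
At the point, J = [[0.5000, 1.7500], [3.0000, -2.7500]] (det J = -6.6250).
Solving J·Δ = −F gives Δ = (1.8302, 0.4057).
Then the next iterate is (a, b)₁ = (1.3302, 0.9057).
Round to (1.3302, 0.9057) and repeat: F = (-1.961990, 1.421236), J = [[-2.409524, 1.853368], [2.118976, 4.881568]].
Δ = (-0.7783, 0.0467), so (a, b)₂ = (0.5519, 0.9524).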